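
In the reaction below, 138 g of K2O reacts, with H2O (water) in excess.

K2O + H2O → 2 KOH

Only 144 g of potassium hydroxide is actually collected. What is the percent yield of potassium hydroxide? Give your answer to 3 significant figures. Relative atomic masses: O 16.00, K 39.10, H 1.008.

M(K2O) = 2(39.10) + 16.00 = 94.20 g/mol.
M(KOH) = 39.10 + 16.00 + 1.008 = 56.108 g/mol.
n(K2O) = 138.0 g / 94.20 g/mol = 1.465 mol.
From the equation the K2O:KOH mole ratio is 1:2, so n(KOH) = 1.465 × 2/1 = 2.930 mol.
Mass of KOH = 2.930 mol × 56.108 g/mol = 164.4 g.
This is the theoretical yield. Percent yield = 144 g / 164.4 g × 100% = 87.60%.

87.6 %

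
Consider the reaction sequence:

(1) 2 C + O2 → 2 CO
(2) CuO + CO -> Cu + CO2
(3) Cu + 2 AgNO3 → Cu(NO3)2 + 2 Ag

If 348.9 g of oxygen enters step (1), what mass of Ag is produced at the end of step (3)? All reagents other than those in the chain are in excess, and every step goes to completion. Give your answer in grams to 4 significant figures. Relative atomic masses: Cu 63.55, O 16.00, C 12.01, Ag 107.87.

M(O2) = 2(16.00) = 32.00 g/mol.
M(Ag) = 107.87 g/mol.
n(O2) = 348.9 / 32.00 = 10.903 mol.
Reaction (1): O2→CO ratio 1:2 ⇒ n(CO) = 21.806 mol.
Reaction (2): CO→Cu ratio 1:1 ⇒ n(Cu) = 21.806 mol.
Reaction (3): Cu→Ag ratio 1:2 ⇒ n(Ag) = 43.612 mol.
Mass of Ag = 43.612 × 107.87 = 4704.5 g.

4704 g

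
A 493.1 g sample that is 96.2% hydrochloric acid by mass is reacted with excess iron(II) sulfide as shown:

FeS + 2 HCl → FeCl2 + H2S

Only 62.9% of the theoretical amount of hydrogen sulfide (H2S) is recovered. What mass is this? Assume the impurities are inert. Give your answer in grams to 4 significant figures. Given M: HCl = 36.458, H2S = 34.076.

139.4 g

Pure HCl available = 493.1 g × 0.962 = 474.36 g.
n(HCl) = 474.36 g / 36.458 g/mol = 13.011 mol.
From the equation the HCl:H2S mole ratio is 2:1, so n(H2S) = 13.011 × 1/2 = 6.5056 mol.
Mass of H2S = 6.5056 mol × 34.076 g/mol = 221.68 g.
Actual mass collected = 221.68 g × 0.629 = 139.44 g.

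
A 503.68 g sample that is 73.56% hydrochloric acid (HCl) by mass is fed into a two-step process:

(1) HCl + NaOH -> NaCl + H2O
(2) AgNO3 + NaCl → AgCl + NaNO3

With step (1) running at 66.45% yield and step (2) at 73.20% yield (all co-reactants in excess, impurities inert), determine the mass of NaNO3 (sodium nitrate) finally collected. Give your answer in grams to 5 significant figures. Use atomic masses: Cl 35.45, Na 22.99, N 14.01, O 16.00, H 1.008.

420.17 g

Pure HCl = 503.68 × 0.7356 = 370.507 g.
M(HCl) = 1.008 + 35.45 = 36.458 g/mol.
M(NaNO3) = 22.99 + 14.01 + 3(16.00) = 85.00 g/mol.
n(HCl) = 370.507 / 36.458 = 10.1626 mol.
Step 1 (HCl:NaCl = 1:1): theoretical n(NaCl) = 10.1626 mol; at 66.45% yield, n(NaCl) = 6.75303 mol.
Step 2 (NaCl:NaNO3 = 1:1): theoretical n(NaNO3) = 6.75303 mol, so theoretical mass = 6.75303 × 85.00 = 574.007 g.
At 73.20% yield, actual mass of NaNO3 = 574.007 × 0.7320 = 420.173 g.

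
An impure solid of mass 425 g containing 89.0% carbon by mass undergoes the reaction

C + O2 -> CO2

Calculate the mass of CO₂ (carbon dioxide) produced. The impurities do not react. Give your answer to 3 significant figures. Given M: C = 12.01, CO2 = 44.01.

Mass of pure C = 425 g × 0.890 = 378.2 g.
n(C) = 378.2 g / 12.01 g/mol = 31.49 mol.
From the equation the C:CO2 mole ratio is 1:1, so n(CO2) = 31.49 × 1/1 = 31.49 mol.
Mass of CO2 = 31.49 mol × 44.01 g/mol = 1386 g.

1390 g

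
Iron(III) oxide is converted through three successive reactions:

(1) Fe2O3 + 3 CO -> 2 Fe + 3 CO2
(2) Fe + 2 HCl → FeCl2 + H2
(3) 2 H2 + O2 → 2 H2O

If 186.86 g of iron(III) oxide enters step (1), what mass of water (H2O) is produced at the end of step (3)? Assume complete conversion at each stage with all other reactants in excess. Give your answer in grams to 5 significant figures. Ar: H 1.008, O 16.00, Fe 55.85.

42.160 g

M(Fe2O3) = 2(55.85) + 3(16.00) = 159.70 g/mol.
M(H2O) = 2(1.008) + 16.00 = 18.016 g/mol.
n(Fe2O3) = 186.86 / 159.70 = 1.17007 mol.
Reaction (1): Fe2O3→Fe ratio 1:2 ⇒ n(Fe) = 2.34014 mol.
Reaction (2): Fe→H2 ratio 1:1 ⇒ n(H2) = 2.34014 mol.
Reaction (3): H2→H2O ratio 2:2 ⇒ n(H2O) = 2.34014 mol.
Mass of H2O = 2.34014 × 18.016 = 42.1599 g.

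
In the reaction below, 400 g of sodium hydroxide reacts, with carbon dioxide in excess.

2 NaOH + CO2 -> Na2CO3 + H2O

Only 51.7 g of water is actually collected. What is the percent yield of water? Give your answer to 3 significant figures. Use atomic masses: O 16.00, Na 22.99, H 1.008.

57.4 %

M(NaOH) = 22.99 + 16.00 + 1.008 = 39.998 g/mol.
M(H2O) = 2(1.008) + 16.00 = 18.016 g/mol.
n(NaOH) = 400.0 g / 39.998 g/mol = 10.00 mol.
From the equation the NaOH:H2O mole ratio is 2:1, so n(H2O) = 10.00 × 1/2 = 5.000 mol.
Mass of H2O = 5.000 mol × 18.016 g/mol = 90.08 g.
This is the theoretical yield. Percent yield = 51.7 g / 90.08 g × 100% = 57.39%.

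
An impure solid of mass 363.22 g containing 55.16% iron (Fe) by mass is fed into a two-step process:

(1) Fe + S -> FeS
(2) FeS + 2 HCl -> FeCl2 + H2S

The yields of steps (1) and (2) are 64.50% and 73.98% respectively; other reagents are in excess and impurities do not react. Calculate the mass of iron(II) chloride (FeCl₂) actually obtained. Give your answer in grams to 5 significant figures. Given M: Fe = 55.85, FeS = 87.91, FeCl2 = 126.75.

216.97 g

Pure Fe = 363.22 × 0.5516 = 200.352 g.
n(Fe) = 200.352 / 55.85 = 3.58733 mol.
Step 1 (Fe:FeS = 1:1): theoretical n(FeS) = 3.58733 mol; at 64.50% yield, n(FeS) = 2.31383 mol.
Step 2 (FeS:FeCl2 = 1:1): theoretical n(FeCl2) = 2.31383 mol, so theoretical mass = 2.31383 × 126.75 = 293.277 g.
At 73.98% yield, actual mass of FeCl2 = 293.277 × 0.7398 = 216.967 g.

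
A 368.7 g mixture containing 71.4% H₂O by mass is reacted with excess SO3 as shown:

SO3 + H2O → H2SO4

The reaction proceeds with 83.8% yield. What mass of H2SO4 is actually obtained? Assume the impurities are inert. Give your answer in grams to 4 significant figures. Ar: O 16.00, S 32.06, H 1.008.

1201 g

Pure H2O available = 368.7 g × 0.714 = 263.25 g.
M(H2O) = 2(1.008) + 16.00 = 18.016 g/mol.
M(H2SO4) = 2(1.008) + 32.06 + 4(16.00) = 98.076 g/mol.
n(H2O) = 263.25 g / 18.016 g/mol = 14.612 mol.
From the equation the H2O:H2SO4 mole ratio is 1:1, so n(H2SO4) = 14.612 × 1/1 = 14.612 mol.
Mass of H2SO4 = 14.612 mol × 98.076 g/mol = 1433.1 g.
Actual mass collected = 1433.1 g × 0.838 = 1200.9 g.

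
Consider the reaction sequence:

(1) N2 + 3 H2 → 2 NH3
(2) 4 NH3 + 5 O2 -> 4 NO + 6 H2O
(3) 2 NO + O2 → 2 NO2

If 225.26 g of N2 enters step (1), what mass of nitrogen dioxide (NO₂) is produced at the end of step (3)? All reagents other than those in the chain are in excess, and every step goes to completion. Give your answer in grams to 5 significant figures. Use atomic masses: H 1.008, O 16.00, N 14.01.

M(N2) = 2(14.01) = 28.02 g/mol.
M(NO2) = 14.01 + 2(16.00) = 46.01 g/mol.
n(N2) = 225.26 / 28.02 = 8.03926 mol.
Reaction (1): N2→NH3 ratio 1:2 ⇒ n(NH3) = 16.0785 mol.
Reaction (2): NH3→NO ratio 4:4 ⇒ n(NO) = 16.0785 mol.
Reaction (3): NO→NO2 ratio 2:2 ⇒ n(NO2) = 16.0785 mol.
Mass of NO2 = 16.0785 × 46.01 = 739.772 g.

739.77 g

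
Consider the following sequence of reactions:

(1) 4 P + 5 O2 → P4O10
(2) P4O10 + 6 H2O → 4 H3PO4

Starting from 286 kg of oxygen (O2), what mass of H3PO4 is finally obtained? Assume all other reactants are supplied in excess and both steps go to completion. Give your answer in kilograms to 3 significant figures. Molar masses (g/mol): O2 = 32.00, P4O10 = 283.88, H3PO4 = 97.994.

701 kg

286 kg = 286000 g.
n(O2) = 286000 / 32.00 = 8938 mol.
Step 1 gives a 5:1 ratio of O2 to P4O10, so n(P4O10) = 1788 mol.
In step 2 the P4O10:H3PO4 ratio is 1:4, so n(H3PO4) = 7150 mol.
Mass of H3PO4 = 7150 × 97.994 = 700700 g = 701 kg.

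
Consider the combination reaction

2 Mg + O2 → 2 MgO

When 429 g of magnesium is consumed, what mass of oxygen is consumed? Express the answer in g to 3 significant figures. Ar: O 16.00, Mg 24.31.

282 g

M(Mg) = 24.31 g/mol.
M(O2) = 2(16.00) = 32.00 g/mol.
n(Mg) = 429.0 g / 24.31 g/mol = 17.65 mol.
From the equation the Mg:O2 mole ratio is 2:1, so n(O2) = 17.65 × 1/2 = 8.824 mol.
Mass of O2 = 8.824 mol × 32.00 g/mol = 282.4 g.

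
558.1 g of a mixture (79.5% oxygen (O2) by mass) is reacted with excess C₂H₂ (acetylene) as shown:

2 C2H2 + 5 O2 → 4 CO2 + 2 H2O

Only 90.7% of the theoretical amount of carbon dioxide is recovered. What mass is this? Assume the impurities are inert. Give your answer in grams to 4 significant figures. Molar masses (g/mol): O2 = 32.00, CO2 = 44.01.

Pure O2 available = 558.1 g × 0.795 = 443.69 g.
n(O2) = 443.69 g / 32.00 g/mol = 13.865 mol.
From the equation the O2:CO2 mole ratio is 5:4, so n(CO2) = 13.865 × 4/5 = 11.092 mol.
Mass of CO2 = 11.092 mol × 44.01 g/mol = 488.17 g.
Actual mass collected = 488.17 g × 0.907 = 442.77 g.

442.8 g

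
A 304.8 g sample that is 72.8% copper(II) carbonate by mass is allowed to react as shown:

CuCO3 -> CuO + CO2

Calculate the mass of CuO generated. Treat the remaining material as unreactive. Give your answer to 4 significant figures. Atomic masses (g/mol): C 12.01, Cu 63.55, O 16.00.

142.9 g

Mass of pure CuCO3 = 304.8 g × 0.728 = 221.89 g.
M(CuCO3) = 63.55 + 12.01 + 3(16.00) = 123.56 g/mol.
M(CuO) = 63.55 + 16.00 = 79.55 g/mol.
n(CuCO3) = 221.89 g / 123.56 g/mol = 1.7958 mol.
From the equation the CuCO3:CuO mole ratio is 1:1, so n(CuO) = 1.7958 × 1/1 = 1.7958 mol.
Mass of CuO = 1.7958 mol × 79.55 g/mol = 142.86 g.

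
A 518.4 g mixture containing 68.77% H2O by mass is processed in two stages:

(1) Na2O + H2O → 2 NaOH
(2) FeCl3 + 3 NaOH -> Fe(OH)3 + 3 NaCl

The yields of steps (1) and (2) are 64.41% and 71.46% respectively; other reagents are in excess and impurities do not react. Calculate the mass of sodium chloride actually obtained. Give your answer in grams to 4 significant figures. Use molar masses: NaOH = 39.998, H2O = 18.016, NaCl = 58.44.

Pure H2O = 518.4 × 0.6877 = 356.50 g.
n(H2O) = 356.50 / 18.016 = 19.788 mol.
Step 1 (H2O:NaOH = 1:2): theoretical n(NaOH) = 39.576 mol; at 64.41% yield, n(NaOH) = 25.491 mol.
Step 2 (NaOH:NaCl = 3:3): theoretical n(NaCl) = 25.491 mol, so theoretical mass = 25.491 × 58.44 = 1489.7 g.
At 71.46% yield, actual mass of NaCl = 1489.7 × 0.7146 = 1064.5 g.

1065 g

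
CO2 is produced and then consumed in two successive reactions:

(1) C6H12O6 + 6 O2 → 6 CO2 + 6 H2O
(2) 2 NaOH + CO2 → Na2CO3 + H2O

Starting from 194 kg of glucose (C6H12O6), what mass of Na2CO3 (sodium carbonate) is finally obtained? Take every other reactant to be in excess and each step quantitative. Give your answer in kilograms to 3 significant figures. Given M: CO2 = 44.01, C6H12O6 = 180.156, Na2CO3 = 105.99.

685 kg

194 kg = 194000 g.
n(C6H12O6) = 194000 / 180.156 = 1077 mol.
Step 1 gives a 1:6 ratio of C6H12O6 to CO2, so n(CO2) = 6461 mol.
In step 2 the CO2:Na2CO3 ratio is 1:1, so n(Na2CO3) = 6461 mol.
Mass of Na2CO3 = 6461 × 105.99 = 684800 g = 685 kg.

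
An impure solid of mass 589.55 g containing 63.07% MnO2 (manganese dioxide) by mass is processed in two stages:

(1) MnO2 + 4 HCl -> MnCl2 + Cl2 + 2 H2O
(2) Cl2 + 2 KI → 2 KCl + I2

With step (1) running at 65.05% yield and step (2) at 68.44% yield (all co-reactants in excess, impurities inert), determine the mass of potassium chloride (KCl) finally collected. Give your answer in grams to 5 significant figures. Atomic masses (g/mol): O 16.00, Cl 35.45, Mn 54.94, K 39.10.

Pure MnO2 = 589.55 × 0.6307 = 371.829 g.
M(MnO2) = 54.94 + 2(16.00) = 86.94 g/mol.
M(KCl) = 39.10 + 35.45 = 74.55 g/mol.
n(MnO2) = 371.829 / 86.94 = 4.27685 mol.
Step 1 (MnO2:Cl2 = 1:1): theoretical n(Cl2) = 4.27685 mol; at 65.05% yield, n(Cl2) = 2.78209 mol.
Step 2 (Cl2:KCl = 1:2): theoretical n(KCl) = 5.56418 mol, so theoretical mass = 5.56418 × 74.55 = 414.810 g.
At 68.44% yield, actual mass of KCl = 414.810 × 0.6844 = 283.896 g.

283.90 g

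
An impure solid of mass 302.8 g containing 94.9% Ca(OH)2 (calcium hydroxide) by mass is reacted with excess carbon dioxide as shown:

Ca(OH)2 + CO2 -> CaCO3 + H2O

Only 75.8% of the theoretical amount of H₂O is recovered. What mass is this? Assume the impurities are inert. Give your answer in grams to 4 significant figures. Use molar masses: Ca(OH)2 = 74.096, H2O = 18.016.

52.96 g

Pure Ca(OH)2 available = 302.8 g × 0.949 = 287.36 g.
n(Ca(OH)2) = 287.36 g / 74.096 g/mol = 3.8782 mol.
From the equation the Ca(OH)2:H2O mole ratio is 1:1, so n(H2O) = 3.8782 × 1/1 = 3.8782 mol.
Mass of H2O = 3.8782 mol × 18.016 g/mol = 69.869 g.
Actual mass collected = 69.869 g × 0.758 = 52.961 g.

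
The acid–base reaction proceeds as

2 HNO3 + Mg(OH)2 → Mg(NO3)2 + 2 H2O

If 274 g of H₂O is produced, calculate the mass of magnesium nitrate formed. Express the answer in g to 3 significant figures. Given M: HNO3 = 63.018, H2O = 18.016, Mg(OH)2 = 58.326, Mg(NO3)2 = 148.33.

n(H2O) = 274.0 g / 18.016 g/mol = 15.21 mol.
From the equation the H2O:Mg(NO3)2 mole ratio is 2:1, so n(Mg(NO3)2) = 15.21 × 1/2 = 7.604 mol.
Mass of Mg(NO3)2 = 7.604 mol × 148.33 g/mol = 1128 g.

1130 g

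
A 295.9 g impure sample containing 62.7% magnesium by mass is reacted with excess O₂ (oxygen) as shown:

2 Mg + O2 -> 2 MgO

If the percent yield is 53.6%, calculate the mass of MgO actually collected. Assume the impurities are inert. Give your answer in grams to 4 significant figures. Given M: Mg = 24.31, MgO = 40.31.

Pure Mg available = 295.9 g × 0.627 = 185.53 g.
n(Mg) = 185.53 g / 24.31 g/mol = 7.6318 mol.
From the equation the Mg:MgO mole ratio is 2:2, so n(MgO) = 7.6318 × 2/2 = 7.6318 mol.
Mass of MgO = 7.6318 mol × 40.31 g/mol = 307.64 g.
Actual mass collected = 307.64 g × 0.536 = 164.89 g.

164.9 g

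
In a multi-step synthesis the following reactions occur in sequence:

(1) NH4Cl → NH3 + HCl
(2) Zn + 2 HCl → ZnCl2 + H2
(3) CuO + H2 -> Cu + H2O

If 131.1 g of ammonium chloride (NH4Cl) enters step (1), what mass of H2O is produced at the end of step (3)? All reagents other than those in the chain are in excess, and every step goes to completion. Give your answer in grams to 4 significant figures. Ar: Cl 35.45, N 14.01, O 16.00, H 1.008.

22.08 g

M(NH4Cl) = 14.01 + 4(1.008) + 35.45 = 53.492 g/mol.
M(H2O) = 2(1.008) + 16.00 = 18.016 g/mol.
n(NH4Cl) = 131.1 / 53.492 = 2.4508 mol.
Reaction (1): NH4Cl→HCl ratio 1:1 ⇒ n(HCl) = 2.4508 mol.
Reaction (2): HCl→H2 ratio 2:1 ⇒ n(H2) = 1.2254 mol.
Reaction (3): H2→H2O ratio 1:1 ⇒ n(H2O) = 1.2254 mol.
Mass of H2O = 1.2254 × 18.016 = 22.077 g.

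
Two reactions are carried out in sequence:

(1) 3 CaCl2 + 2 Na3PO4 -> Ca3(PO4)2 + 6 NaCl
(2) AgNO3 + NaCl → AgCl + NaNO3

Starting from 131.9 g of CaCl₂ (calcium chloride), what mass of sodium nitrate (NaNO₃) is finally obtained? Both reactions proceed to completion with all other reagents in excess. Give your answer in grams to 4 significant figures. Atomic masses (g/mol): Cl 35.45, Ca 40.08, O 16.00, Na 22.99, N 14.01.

202.0 g

M(CaCl2) = 40.08 + 2(35.45) = 110.98 g/mol.
M(NaNO3) = 22.99 + 14.01 + 3(16.00) = 85.00 g/mol.
n(CaCl2) = 131.90 / 110.98 = 1.1885 mol.
Step 1 gives a 3:6 ratio of CaCl2 to NaCl, so n(NaCl) = 2.3770 mol.
In step 2 the NaCl:NaNO3 ratio is 1:1, so n(NaNO3) = 2.3770 mol.
Mass of NaNO3 = 2.3770 × 85.00 = 202.05 g.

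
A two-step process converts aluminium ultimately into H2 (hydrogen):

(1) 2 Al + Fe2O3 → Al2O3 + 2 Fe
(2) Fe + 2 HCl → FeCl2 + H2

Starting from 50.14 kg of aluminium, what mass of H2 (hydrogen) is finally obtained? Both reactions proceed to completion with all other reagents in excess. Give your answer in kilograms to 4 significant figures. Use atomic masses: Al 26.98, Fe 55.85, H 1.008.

M(Al) = 26.98 g/mol.
M(H2) = 2(1.008) = 2.016 g/mol.
50.14 kg = 50140 g.
n(Al) = 50140 / 26.98 = 1858.4 mol.
Step 1 gives a 2:2 ratio of Al to Fe, so n(Fe) = 1858.4 mol.
In step 2 the Fe:H2 ratio is 1:1, so n(H2) = 1858.4 mol.
Mass of H2 = 1858.4 × 2.016 = 3746.6 g = 3.747 kg.

3.747 kg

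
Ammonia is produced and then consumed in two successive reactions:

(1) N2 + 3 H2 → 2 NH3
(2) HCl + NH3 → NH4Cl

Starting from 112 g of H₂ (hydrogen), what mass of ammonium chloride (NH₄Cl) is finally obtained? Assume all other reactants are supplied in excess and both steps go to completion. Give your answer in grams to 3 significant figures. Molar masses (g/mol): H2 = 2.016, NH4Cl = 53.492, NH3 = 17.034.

n(H2) = 112.0 / 2.016 = 55.56 mol.
Step 1 gives a 3:2 ratio of H2 to NH3, so n(NH3) = 37.04 mol.
In step 2 the NH3:NH4Cl ratio is 1:1, so n(NH4Cl) = 37.04 mol.
Mass of NH4Cl = 37.04 × 53.492 = 1981 g.

1980 g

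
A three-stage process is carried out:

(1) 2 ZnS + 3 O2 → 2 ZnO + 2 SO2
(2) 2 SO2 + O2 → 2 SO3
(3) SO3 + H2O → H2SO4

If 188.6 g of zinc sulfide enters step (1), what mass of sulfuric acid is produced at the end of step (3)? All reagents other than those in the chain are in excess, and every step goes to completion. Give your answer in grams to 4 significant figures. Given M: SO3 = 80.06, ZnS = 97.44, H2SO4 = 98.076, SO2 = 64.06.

n(ZnS) = 188.6 / 97.44 = 1.9356 mol.
Reaction (1): ZnS→SO2 ratio 2:2 ⇒ n(SO2) = 1.9356 mol.
Reaction (2): SO2→SO3 ratio 2:2 ⇒ n(SO3) = 1.9356 mol.
Reaction (3): SO3→H2SO4 ratio 1:1 ⇒ n(H2SO4) = 1.9356 mol.
Mass of H2SO4 = 1.9356 × 98.076 = 189.83 g.

189.8 g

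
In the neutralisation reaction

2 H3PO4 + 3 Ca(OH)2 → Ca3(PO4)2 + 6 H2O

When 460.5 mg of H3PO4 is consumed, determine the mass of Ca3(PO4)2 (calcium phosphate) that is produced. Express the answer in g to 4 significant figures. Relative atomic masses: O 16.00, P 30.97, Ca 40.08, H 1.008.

0.7288 g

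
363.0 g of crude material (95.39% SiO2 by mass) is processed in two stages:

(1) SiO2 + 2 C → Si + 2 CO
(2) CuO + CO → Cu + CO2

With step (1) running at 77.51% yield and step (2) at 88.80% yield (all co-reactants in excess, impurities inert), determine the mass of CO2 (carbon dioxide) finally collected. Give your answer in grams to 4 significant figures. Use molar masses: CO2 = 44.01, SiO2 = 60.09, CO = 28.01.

349.1 g

Pure SiO2 = 363.0 × 0.9539 = 346.27 g.
n(SiO2) = 346.27 / 60.09 = 5.7625 mol.
Step 1 (SiO2:CO = 1:2): theoretical n(CO) = 11.525 mol; at 77.51% yield, n(CO) = 8.9330 mol.
Step 2 (CO:CO2 = 1:1): theoretical n(CO2) = 8.9330 mol, so theoretical mass = 8.9330 × 44.01 = 393.14 g.
At 88.80% yield, actual mass of CO2 = 393.14 × 0.8880 = 349.11 g.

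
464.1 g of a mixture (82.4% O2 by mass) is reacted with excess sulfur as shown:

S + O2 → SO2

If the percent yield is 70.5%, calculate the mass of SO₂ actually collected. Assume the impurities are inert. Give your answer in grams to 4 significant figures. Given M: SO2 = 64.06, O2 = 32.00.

539.7 g

Pure O2 available = 464.1 g × 0.824 = 382.42 g.
n(O2) = 382.42 g / 32.00 g/mol = 11.951 mol.
From the equation the O2:SO2 mole ratio is 1:1, so n(SO2) = 11.951 × 1/1 = 11.951 mol.
Mass of SO2 = 11.951 mol × 64.06 g/mol = 765.55 g.
Actual mass collected = 765.55 g × 0.705 = 539.72 g.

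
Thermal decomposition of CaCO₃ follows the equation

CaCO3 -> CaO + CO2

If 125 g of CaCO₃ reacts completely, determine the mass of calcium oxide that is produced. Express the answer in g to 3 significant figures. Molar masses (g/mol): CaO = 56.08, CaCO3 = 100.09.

n(CaCO3) = 125.0 g / 100.09 g/mol = 1.249 mol.
From the equation the CaCO3:CaO mole ratio is 1:1, so n(CaO) = 1.249 × 1/1 = 1.249 mol.
Mass of CaO = 1.249 mol × 56.08 g/mol = 70.04 g.

70.0 g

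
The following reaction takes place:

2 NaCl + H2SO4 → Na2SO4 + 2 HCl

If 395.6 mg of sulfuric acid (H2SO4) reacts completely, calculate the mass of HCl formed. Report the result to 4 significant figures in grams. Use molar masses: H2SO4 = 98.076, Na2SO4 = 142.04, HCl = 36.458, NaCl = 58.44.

0.2941 g

Convert: 395.6 mg = 0.39560 g.
n(H2SO4) = 0.39560 g / 98.076 g/mol = 0.0040336 mol.
From the equation the H2SO4:HCl mole ratio is 1:2, so n(HCl) = 0.0040336 × 2/1 = 0.0080672 mol.
Mass of HCl = 0.0080672 mol × 36.458 g/mol = 0.29411 g.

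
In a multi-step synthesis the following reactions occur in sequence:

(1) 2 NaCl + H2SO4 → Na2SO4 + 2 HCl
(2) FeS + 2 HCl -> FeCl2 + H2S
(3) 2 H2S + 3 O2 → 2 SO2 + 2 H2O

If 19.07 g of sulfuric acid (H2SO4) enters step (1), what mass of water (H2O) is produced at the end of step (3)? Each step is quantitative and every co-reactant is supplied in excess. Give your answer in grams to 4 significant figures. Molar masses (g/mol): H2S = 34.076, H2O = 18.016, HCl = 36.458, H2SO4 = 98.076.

3.503 g

n(H2SO4) = 19.07 / 98.076 = 0.19444 mol.
Reaction (1): H2SO4→HCl ratio 1:2 ⇒ n(HCl) = 0.38888 mol.
Reaction (2): HCl→H2S ratio 2:1 ⇒ n(H2S) = 0.19444 mol.
Reaction (3): H2S→H2O ratio 2:2 ⇒ n(H2O) = 0.19444 mol.
Mass of H2O = 0.19444 × 18.016 = 3.5030 g.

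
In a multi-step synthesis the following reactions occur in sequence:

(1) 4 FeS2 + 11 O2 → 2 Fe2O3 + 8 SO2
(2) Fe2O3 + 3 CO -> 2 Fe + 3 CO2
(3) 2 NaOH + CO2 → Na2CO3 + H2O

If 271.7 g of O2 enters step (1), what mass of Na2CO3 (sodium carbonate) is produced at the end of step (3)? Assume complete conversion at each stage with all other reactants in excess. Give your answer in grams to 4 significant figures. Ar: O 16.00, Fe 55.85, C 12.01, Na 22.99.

M(O2) = 2(16.00) = 32.00 g/mol.
M(Na2CO3) = 2(22.99) + 12.01 + 3(16.00) = 105.99 g/mol.
n(O2) = 271.7 / 32.00 = 8.4906 mol.
Reaction (1): O2→Fe2O3 ratio 11:2 ⇒ n(Fe2O3) = 1.5437 mol.
Reaction (2): Fe2O3→CO2 ratio 1:3 ⇒ n(CO2) = 4.6312 mol.
Reaction (3): CO2→Na2CO3 ratio 1:1 ⇒ n(Na2CO3) = 4.6312 mol.
Mass of Na2CO3 = 4.6312 × 105.99 = 490.87 g.

490.9 g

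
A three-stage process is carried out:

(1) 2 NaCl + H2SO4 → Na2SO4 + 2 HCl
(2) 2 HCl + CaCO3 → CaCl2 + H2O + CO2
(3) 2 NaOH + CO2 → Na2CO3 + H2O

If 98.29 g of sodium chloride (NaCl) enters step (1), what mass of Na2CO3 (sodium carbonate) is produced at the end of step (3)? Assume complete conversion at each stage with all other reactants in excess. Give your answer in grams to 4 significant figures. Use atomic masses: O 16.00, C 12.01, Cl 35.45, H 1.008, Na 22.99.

89.13 g

M(NaCl) = 22.99 + 35.45 = 58.44 g/mol.
M(Na2CO3) = 2(22.99) + 12.01 + 3(16.00) = 105.99 g/mol.
n(NaCl) = 98.29 / 58.44 = 1.6819 mol.
Reaction (1): NaCl→HCl ratio 2:2 ⇒ n(HCl) = 1.6819 mol.
Reaction (2): HCl→CO2 ratio 2:1 ⇒ n(CO2) = 0.84095 mol.
Reaction (3): CO2→Na2CO3 ratio 1:1 ⇒ n(Na2CO3) = 0.84095 mol.
Mass of Na2CO3 = 0.84095 × 105.99 = 89.132 g.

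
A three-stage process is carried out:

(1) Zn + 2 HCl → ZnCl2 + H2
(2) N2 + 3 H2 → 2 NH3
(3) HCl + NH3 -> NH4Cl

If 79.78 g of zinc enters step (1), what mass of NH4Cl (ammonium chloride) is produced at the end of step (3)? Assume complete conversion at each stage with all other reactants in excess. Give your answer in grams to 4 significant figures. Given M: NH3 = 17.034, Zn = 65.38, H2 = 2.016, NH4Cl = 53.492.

43.52 g

n(Zn) = 79.78 / 65.38 = 1.2203 mol.
Reaction (1): Zn→H2 ratio 1:1 ⇒ n(H2) = 1.2203 mol.
Reaction (2): H2→NH3 ratio 3:2 ⇒ n(NH3) = 0.81350 mol.
Reaction (3): NH3→NH4Cl ratio 1:1 ⇒ n(NH4Cl) = 0.81350 mol.
Mass of NH4Cl = 0.81350 × 53.492 = 43.516 g.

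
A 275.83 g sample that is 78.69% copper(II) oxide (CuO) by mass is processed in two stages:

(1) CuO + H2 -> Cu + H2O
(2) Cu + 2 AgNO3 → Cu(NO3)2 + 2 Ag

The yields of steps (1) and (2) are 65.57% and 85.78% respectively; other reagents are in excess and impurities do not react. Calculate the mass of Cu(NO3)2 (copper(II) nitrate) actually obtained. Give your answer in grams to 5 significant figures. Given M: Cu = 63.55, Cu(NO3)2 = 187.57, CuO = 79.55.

287.86 g

Pure CuO = 275.83 × 0.7869 = 217.051 g.
n(CuO) = 217.051 / 79.55 = 2.72848 mol.
Step 1 (CuO:Cu = 1:1): theoretical n(Cu) = 2.72848 mol; at 65.57% yield, n(Cu) = 1.78906 mol.
Step 2 (Cu:Cu(NO3)2 = 1:1): theoretical n(Cu(NO3)2) = 1.78906 mol, so theoretical mass = 1.78906 × 187.57 = 335.575 g.
At 85.78% yield, actual mass of Cu(NO3)2 = 335.575 × 0.8578 = 287.856 g.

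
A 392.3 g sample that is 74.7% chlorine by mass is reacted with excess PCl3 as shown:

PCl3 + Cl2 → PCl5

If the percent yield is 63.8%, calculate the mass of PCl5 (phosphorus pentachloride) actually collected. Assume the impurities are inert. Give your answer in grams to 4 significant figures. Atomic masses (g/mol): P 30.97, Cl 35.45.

Pure Cl2 available = 392.3 g × 0.747 = 293.05 g.
M(Cl2) = 2(35.45) = 70.90 g/mol.
M(PCl5) = 30.97 + 5(35.45) = 208.22 g/mol.
n(Cl2) = 293.05 g / 70.90 g/mol = 4.1333 mol.
From the equation the Cl2:PCl5 mole ratio is 1:1, so n(PCl5) = 4.1333 × 1/1 = 4.1333 mol.
Mass of PCl5 = 4.1333 mol × 208.22 g/mol = 860.63 g.
Actual mass collected = 860.63 g × 0.638 = 549.08 g.

549.1 g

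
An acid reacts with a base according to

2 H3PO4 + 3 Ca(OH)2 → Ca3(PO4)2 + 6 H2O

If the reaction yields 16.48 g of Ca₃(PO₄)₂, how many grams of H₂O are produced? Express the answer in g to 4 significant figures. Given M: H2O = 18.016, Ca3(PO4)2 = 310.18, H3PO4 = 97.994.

n(Ca3(PO4)2) = 16.480 g / 310.18 g/mol = 0.053130 mol.
From the equation the Ca3(PO4)2:H2O mole ratio is 1:6, so n(H2O) = 0.053130 × 6/1 = 0.31878 mol.
Mass of H2O = 0.31878 mol × 18.016 g/mol = 5.7432 g.

5.743 g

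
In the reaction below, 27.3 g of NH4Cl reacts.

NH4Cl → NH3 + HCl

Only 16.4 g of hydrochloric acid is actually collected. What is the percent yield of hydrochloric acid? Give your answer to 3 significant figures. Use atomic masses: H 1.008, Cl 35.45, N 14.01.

M(NH4Cl) = 14.01 + 4(1.008) + 35.45 = 53.492 g/mol.
M(HCl) = 1.008 + 35.45 = 36.458 g/mol.
n(NH4Cl) = 27.30 g / 53.492 g/mol = 0.5104 mol.
From the equation the NH4Cl:HCl mole ratio is 1:1, so n(HCl) = 0.5104 × 1/1 = 0.5104 mol.
Mass of HCl = 0.5104 mol × 36.458 g/mol = 18.61 g.
This is the theoretical yield. Percent yield = 16.4 g / 18.61 g × 100% = 88.14%.

88.1 %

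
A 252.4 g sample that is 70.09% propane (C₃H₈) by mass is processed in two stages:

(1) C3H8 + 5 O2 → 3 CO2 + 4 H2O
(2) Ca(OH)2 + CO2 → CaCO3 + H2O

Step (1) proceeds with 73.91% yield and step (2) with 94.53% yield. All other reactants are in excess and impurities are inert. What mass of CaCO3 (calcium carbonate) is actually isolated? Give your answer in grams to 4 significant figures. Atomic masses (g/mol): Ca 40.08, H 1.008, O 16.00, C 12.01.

Pure C3H8 = 252.4 × 0.7009 = 176.91 g.
M(C3H8) = 3(12.01) + 8(1.008) = 44.094 g/mol.
M(CaCO3) = 40.08 + 12.01 + 3(16.00) = 100.09 g/mol.
n(C3H8) = 176.91 / 44.094 = 4.0120 mol.
Step 1 (C3H8:CO2 = 1:3): theoretical n(CO2) = 12.036 mol; at 73.91% yield, n(CO2) = 8.8959 mol.
Step 2 (CO2:CaCO3 = 1:1): theoretical n(CaCO3) = 8.8959 mol, so theoretical mass = 8.8959 × 100.09 = 890.39 g.
At 94.53% yield, actual mass of CaCO3 = 890.39 × 0.9453 = 841.69 g.

841.7 g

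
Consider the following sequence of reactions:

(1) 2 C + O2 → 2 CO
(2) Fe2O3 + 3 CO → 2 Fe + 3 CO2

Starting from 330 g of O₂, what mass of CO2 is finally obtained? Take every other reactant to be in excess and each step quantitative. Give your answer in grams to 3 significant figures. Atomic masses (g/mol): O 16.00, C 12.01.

M(O2) = 2(16.00) = 32.00 g/mol.
M(CO2) = 12.01 + 2(16.00) = 44.01 g/mol.
n(O2) = 330.0 / 32.00 = 10.31 mol.
Step 1 gives a 1:2 ratio of O2 to CO, so n(CO) = 20.62 mol.
In step 2 the CO:CO2 ratio is 3:3, so n(CO2) = 20.62 mol.
Mass of CO2 = 20.62 × 44.01 = 907.7 g.

908 g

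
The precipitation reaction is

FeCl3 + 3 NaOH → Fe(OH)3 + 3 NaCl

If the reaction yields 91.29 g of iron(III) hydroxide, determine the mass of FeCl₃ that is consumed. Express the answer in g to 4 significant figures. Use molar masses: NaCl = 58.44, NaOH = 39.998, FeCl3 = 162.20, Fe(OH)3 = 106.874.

n(Fe(OH)3) = 91.290 g / 106.874 g/mol = 0.85418 mol.
From the equation the Fe(OH)3:FeCl3 mole ratio is 1:1, so n(FeCl3) = 0.85418 × 1/1 = 0.85418 mol.
Mass of FeCl3 = 0.85418 mol × 162.20 g/mol = 138.55 g.

138.5 g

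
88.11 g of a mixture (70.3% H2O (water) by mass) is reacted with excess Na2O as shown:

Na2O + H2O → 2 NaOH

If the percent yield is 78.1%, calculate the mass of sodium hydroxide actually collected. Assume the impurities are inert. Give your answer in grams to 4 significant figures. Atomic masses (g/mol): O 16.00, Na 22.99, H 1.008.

214.8 g

Pure H2O available = 88.11 g × 0.703 = 61.941 g.
M(H2O) = 2(1.008) + 16.00 = 18.016 g/mol.
M(NaOH) = 22.99 + 16.00 + 1.008 = 39.998 g/mol.
n(H2O) = 61.941 g / 18.016 g/mol = 3.4381 mol.
From the equation the H2O:NaOH mole ratio is 1:2, so n(NaOH) = 3.4381 × 2/1 = 6.8763 mol.
Mass of NaOH = 6.8763 mol × 39.998 g/mol = 275.04 g.
Actual mass collected = 275.04 g × 0.781 = 214.80 g.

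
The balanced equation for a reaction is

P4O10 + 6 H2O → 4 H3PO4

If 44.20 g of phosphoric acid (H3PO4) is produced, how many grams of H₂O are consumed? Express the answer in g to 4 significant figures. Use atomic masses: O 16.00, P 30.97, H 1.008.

M(H3PO4) = 3(1.008) + 30.97 + 4(16.00) = 97.994 g/mol.
M(H2O) = 2(1.008) + 16.00 = 18.016 g/mol.
n(H3PO4) = 44.200 g / 97.994 g/mol = 0.45105 mol.
From the equation the H3PO4:H2O mole ratio is 4:6, so n(H2O) = 0.45105 × 6/4 = 0.67657 mol.
Mass of H2O = 0.67657 mol × 18.016 g/mol = 12.189 g.

12.19 g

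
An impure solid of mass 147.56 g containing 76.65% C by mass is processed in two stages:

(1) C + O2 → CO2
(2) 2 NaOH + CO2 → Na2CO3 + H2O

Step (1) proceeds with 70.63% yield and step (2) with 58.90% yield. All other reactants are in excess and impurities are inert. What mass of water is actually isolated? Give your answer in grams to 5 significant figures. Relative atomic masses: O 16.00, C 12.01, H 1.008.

70.583 g

Pure C = 147.56 × 0.7665 = 113.105 g.
M(C) = 12.01 g/mol.
M(H2O) = 2(1.008) + 16.00 = 18.016 g/mol.
n(C) = 113.105 / 12.01 = 9.41755 mol.
Step 1 (C:CO2 = 1:1): theoretical n(CO2) = 9.41755 mol; at 70.63% yield, n(CO2) = 6.65161 mol.
Step 2 (CO2:H2O = 1:1): theoretical n(H2O) = 6.65161 mol, so theoretical mass = 6.65161 × 18.016 = 119.835 g.
At 58.90% yield, actual mass of H2O = 119.835 × 0.5890 = 70.5831 g.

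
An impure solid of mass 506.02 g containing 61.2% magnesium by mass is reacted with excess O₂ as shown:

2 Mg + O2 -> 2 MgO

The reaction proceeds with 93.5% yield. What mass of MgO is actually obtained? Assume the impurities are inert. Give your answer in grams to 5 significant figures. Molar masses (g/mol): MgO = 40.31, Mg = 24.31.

480.13 g

Pure Mg available = 506.02 g × 0.612 = 309.684 g.
n(Mg) = 309.684 g / 24.31 g/mol = 12.7390 mol.
From the equation the Mg:MgO mole ratio is 2:2, so n(MgO) = 12.7390 × 2/2 = 12.7390 mol.
Mass of MgO = 12.7390 mol × 40.31 g/mol = 513.508 g.
Actual mass collected = 513.508 g × 0.935 = 480.130 g.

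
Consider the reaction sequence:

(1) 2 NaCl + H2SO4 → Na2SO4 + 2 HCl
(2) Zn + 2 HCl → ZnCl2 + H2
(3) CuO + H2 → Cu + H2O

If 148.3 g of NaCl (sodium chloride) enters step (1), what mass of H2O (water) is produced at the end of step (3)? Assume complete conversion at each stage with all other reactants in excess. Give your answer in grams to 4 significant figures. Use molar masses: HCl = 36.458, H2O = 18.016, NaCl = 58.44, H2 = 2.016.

n(NaCl) = 148.3 / 58.44 = 2.5376 mol.
Reaction (1): NaCl→HCl ratio 2:2 ⇒ n(HCl) = 2.5376 mol.
Reaction (2): HCl→H2 ratio 2:1 ⇒ n(H2) = 1.2688 mol.
Reaction (3): H2→H2O ratio 1:1 ⇒ n(H2O) = 1.2688 mol.
Mass of H2O = 1.2688 × 18.016 = 22.859 g.

22.86 g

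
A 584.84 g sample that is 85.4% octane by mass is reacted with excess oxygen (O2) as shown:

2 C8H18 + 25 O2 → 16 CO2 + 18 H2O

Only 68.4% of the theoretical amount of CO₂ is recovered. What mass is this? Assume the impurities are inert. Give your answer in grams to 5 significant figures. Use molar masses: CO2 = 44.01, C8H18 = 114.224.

Pure C8H18 available = 584.84 g × 0.854 = 499.453 g.
n(C8H18) = 499.453 g / 114.224 g/mol = 4.37258 mol.
From the equation the C8H18:CO2 mole ratio is 2:16, so n(CO2) = 4.37258 × 16/2 = 34.9806 mol.
Mass of CO2 = 34.9806 mol × 44.01 g/mol = 1539.50 g.
Actual mass collected = 1539.50 g × 0.684 = 1053.02 g.

1053.0 g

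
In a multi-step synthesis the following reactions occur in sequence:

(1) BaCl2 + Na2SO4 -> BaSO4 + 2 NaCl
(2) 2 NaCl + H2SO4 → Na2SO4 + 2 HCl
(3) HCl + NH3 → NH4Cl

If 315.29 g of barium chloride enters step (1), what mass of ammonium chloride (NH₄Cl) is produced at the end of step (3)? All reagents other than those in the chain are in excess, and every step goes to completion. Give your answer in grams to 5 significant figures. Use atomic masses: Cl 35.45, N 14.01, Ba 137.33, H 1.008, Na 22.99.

161.99 g

M(BaCl2) = 137.33 + 2(35.45) = 208.23 g/mol.
M(NH4Cl) = 14.01 + 4(1.008) + 35.45 = 53.492 g/mol.
n(BaCl2) = 315.29 / 208.23 = 1.51414 mol.
Reaction (1): BaCl2→NaCl ratio 1:2 ⇒ n(NaCl) = 3.02829 mol.
Reaction (2): NaCl→HCl ratio 2:2 ⇒ n(HCl) = 3.02829 mol.
Reaction (3): HCl→NH4Cl ratio 1:1 ⇒ n(NH4Cl) = 3.02829 mol.
Mass of NH4Cl = 3.02829 × 53.492 = 161.989 g.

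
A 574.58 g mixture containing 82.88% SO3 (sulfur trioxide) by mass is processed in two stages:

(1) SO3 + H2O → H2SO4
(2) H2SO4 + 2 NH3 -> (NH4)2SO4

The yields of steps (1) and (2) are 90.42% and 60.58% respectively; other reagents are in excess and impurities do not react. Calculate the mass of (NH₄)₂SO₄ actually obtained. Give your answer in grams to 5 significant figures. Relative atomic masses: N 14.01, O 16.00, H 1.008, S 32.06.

430.55 g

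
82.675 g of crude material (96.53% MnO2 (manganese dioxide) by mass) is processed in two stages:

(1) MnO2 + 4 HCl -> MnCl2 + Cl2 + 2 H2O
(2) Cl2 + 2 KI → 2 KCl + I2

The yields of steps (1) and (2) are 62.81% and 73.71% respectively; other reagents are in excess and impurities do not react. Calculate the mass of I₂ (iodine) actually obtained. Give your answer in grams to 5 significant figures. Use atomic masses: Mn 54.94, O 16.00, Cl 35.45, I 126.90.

107.86 g

Pure MnO2 = 82.675 × 0.9653 = 79.8062 g.
M(MnO2) = 54.94 + 2(16.00) = 86.94 g/mol.
M(I2) = 2(126.90) = 253.80 g/mol.
n(MnO2) = 79.8062 / 86.94 = 0.917945 mol.
Step 1 (MnO2:Cl2 = 1:1): theoretical n(Cl2) = 0.917945 mol; at 62.81% yield, n(Cl2) = 0.576562 mol.
Step 2 (Cl2:I2 = 1:1): theoretical n(I2) = 0.576562 mol, so theoretical mass = 0.576562 × 253.80 = 146.331 g.
At 73.71% yield, actual mass of I2 = 146.331 × 0.7371 = 107.861 g.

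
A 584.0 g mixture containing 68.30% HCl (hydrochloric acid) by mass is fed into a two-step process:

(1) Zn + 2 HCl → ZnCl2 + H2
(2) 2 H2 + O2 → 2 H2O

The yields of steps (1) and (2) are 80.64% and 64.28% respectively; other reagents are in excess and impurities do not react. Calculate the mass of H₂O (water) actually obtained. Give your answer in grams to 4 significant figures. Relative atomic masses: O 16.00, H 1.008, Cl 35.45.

51.09 g

Pure HCl = 584.0 × 0.6830 = 398.87 g.
M(HCl) = 1.008 + 35.45 = 36.458 g/mol.
M(H2O) = 2(1.008) + 16.00 = 18.016 g/mol.
n(HCl) = 398.87 / 36.458 = 10.941 mol.
Step 1 (HCl:H2 = 2:1): theoretical n(H2) = 5.4703 mol; at 80.64% yield, n(H2) = 4.4112 mol.
Step 2 (H2:H2O = 2:2): theoretical n(H2O) = 4.4112 mol, so theoretical mass = 4.4112 × 18.016 = 79.473 g.
At 64.28% yield, actual mass of H2O = 79.473 × 0.6428 = 51.085 g.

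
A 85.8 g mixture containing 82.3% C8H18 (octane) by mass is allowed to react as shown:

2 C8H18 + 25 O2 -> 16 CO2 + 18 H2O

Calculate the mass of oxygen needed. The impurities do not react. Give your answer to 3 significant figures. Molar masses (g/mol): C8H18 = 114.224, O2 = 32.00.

247 g

Mass of pure C8H18 = 85.8 g × 0.823 = 70.61 g.
n(C8H18) = 70.61 g / 114.224 g/mol = 0.6182 mol.
From the equation the C8H18:O2 mole ratio is 2:25, so n(O2) = 0.6182 × 25/2 = 7.728 mol.
Mass of O2 = 7.728 mol × 32.00 g/mol = 247.3 g.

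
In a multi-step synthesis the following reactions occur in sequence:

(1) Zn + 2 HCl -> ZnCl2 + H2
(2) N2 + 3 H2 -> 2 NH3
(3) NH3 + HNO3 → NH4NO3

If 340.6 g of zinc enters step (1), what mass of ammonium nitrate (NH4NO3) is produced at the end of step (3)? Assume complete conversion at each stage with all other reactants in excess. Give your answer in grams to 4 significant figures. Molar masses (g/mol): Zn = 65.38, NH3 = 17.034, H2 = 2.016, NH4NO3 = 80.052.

n(Zn) = 340.6 / 65.38 = 5.2095 mol.
Reaction (1): Zn→H2 ratio 1:1 ⇒ n(H2) = 5.2095 mol.
Reaction (2): H2→NH3 ratio 3:2 ⇒ n(NH3) = 3.4730 mol.
Reaction (3): NH3→NH4NO3 ratio 1:1 ⇒ n(NH4NO3) = 3.4730 mol.
Mass of NH4NO3 = 3.4730 × 80.052 = 278.02 g.

278.0 g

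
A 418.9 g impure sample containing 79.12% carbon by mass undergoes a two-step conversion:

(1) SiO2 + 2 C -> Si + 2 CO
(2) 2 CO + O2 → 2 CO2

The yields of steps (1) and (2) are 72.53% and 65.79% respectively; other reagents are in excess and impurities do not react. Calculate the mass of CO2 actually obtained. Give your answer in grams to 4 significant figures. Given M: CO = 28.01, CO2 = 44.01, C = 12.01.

579.5 g

Pure C = 418.9 × 0.7912 = 331.43 g.
n(C) = 331.43 / 12.01 = 27.596 mol.
Step 1 (C:CO = 2:2): theoretical n(CO) = 27.596 mol; at 72.53% yield, n(CO) = 20.016 mol.
Step 2 (CO:CO2 = 2:2): theoretical n(CO2) = 20.016 mol, so theoretical mass = 20.016 × 44.01 = 880.89 g.
At 65.79% yield, actual mass of CO2 = 880.89 × 0.6579 = 579.54 g.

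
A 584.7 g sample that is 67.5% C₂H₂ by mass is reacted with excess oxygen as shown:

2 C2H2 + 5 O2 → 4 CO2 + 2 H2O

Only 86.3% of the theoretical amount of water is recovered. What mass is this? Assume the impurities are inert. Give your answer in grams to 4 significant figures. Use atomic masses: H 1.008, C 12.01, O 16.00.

235.7 g

Pure C2H2 available = 584.7 g × 0.675 = 394.67 g.
M(C2H2) = 2(12.01) + 2(1.008) = 26.036 g/mol.
M(H2O) = 2(1.008) + 16.00 = 18.016 g/mol.
n(C2H2) = 394.67 g / 26.036 g/mol = 15.159 mol.
From the equation the C2H2:H2O mole ratio is 2:2, so n(H2O) = 15.159 × 2/2 = 15.159 mol.
Mass of H2O = 15.159 mol × 18.016 g/mol = 273.10 g.
Actual mass collected = 273.10 g × 0.863 = 235.68 g.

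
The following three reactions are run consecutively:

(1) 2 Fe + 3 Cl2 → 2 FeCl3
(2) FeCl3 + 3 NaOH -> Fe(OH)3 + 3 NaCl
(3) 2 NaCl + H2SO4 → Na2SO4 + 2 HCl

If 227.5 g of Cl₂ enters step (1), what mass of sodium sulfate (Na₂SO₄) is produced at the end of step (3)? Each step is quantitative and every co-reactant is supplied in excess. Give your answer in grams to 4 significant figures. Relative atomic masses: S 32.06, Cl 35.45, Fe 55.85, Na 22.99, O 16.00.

455.8 g

M(Cl2) = 2(35.45) = 70.90 g/mol.
M(Na2SO4) = 2(22.99) + 32.06 + 4(16.00) = 142.04 g/mol.
n(Cl2) = 227.5 / 70.90 = 3.2087 mol.
Reaction (1): Cl2→FeCl3 ratio 3:2 ⇒ n(FeCl3) = 2.1392 mol.
Reaction (2): FeCl3→NaCl ratio 1:3 ⇒ n(NaCl) = 6.4175 mol.
Reaction (3): NaCl→Na2SO4 ratio 2:1 ⇒ n(Na2SO4) = 3.2087 mol.
Mass of Na2SO4 = 3.2087 × 142.04 = 455.77 g.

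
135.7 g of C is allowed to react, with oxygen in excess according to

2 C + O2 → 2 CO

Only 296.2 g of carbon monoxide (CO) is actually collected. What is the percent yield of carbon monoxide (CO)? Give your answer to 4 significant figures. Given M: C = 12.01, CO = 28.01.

93.59 %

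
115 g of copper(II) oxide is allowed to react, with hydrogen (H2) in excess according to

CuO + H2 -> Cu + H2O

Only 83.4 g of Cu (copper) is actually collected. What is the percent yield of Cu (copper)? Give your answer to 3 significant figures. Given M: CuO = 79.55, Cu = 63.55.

n(CuO) = 115.0 g / 79.55 g/mol = 1.446 mol.
From the equation the CuO:Cu mole ratio is 1:1, so n(Cu) = 1.446 × 1/1 = 1.446 mol.
Mass of Cu = 1.446 mol × 63.55 g/mol = 91.87 g.
This is the theoretical yield. Percent yield = 83.4 g / 91.87 g × 100% = 90.78%.

90.8 %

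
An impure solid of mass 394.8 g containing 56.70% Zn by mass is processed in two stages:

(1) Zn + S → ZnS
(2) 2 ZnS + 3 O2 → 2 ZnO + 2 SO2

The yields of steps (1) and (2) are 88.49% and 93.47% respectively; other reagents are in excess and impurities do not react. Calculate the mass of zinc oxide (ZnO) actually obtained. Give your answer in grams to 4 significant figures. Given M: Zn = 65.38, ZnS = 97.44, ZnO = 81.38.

230.5 g

Pure Zn = 394.8 × 0.5670 = 223.85 g.
n(Zn) = 223.85 / 65.38 = 3.4239 mol.
Step 1 (Zn:ZnS = 1:1): theoretical n(ZnS) = 3.4239 mol; at 88.49% yield, n(ZnS) = 3.0298 mol.
Step 2 (ZnS:ZnO = 2:2): theoretical n(ZnO) = 3.0298 mol, so theoretical mass = 3.0298 × 81.38 = 246.56 g.
At 93.47% yield, actual mass of ZnO = 246.56 × 0.9347 = 230.46 g.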